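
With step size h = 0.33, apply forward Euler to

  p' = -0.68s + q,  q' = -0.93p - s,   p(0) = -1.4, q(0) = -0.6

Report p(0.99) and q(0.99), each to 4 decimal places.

-1.8067, 0.5238

Euler on (p,q): p_{n+1} = p_n + h·p', q_{n+1} = q_n + h·q'.
0.000000: (-1.400000, -0.600000); f=(-0.600000, 1.302000) → (-1.598000, -0.170340)
0.330000: (-1.598000, -0.170340); f=(-0.394740, 1.156140) → (-1.728264, 0.211186)
0.660000: (-1.728264, 0.211186); f=(-0.237614, 0.947286) → (-1.806677, 0.523790)
(p(0.99), q(0.99)) ≈ (-1.8067, 0.5238)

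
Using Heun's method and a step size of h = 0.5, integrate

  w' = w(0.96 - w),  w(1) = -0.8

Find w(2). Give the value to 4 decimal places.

Heun: k1 = f(t_n, w_n); k2 = f(t_n + h, w_n + h·k1); w_{n+1} = w_n + (h/2)·(k1 + k2).
t=1.000000, w=-0.800000:
  k1 = f(1.000000, -0.800000) = -1.408000
  k2 = f(1.500000, -1.504000) = -3.705856
  w ← -0.800000 + (0.5/2)·(-1.408000 + (-3.705856)) = -2.078464
t=1.500000, w=-2.078464:
  k1 = f(1.500000, -2.078464) = -6.315338
  k2 = f(2.000000, -5.236133) = -32.443777
  w ← -2.078464 + (0.5/2)·(-6.315338 + (-32.443777)) = -11.768243
w(2) ≈ -11.7682

-11.7682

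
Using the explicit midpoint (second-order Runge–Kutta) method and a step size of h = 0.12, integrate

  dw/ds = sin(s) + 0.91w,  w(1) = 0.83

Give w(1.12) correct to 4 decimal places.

1.0358

Midpoint: k1 = f(s_n, w_n); k2 = f(s_n + h/2, w_n + (h/2)·k1); w_{n+1} = w_n + h·k2.
s=1.000000, w=0.830000:
  k1 = f(1.000000, 0.830000) = 1.596771
  k2 = f(1.060000, 0.925806) = 1.714839
  w ← 0.830000 + 0.12·1.714839 = 1.035781
w(1.12) ≈ 1.0358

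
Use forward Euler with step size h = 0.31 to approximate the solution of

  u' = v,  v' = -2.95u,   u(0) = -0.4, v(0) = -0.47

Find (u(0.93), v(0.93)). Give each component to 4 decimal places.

-0.4556, 0.9234

Euler on (u,v): u_{n+1} = u_n + h·u', v_{n+1} = v_n + h·v'.
0.000000: (-0.400000, -0.470000); f=(-0.470000, 1.180000) → (-0.545700, -0.104200)
0.310000: (-0.545700, -0.104200); f=(-0.104200, 1.609815) → (-0.578002, 0.394843)
0.620000: (-0.578002, 0.394843); f=(0.394843, 1.705106) → (-0.455601, 0.923425)
(u(0.93), v(0.93)) ≈ (-0.4556, 0.9234)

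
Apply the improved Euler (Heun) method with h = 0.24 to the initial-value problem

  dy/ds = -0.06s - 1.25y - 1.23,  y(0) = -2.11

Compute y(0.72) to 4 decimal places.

Heun: k1 = f(s_n, y_n); k2 = f(s_n + h, y_n + h·k1); y_{n+1} = y_n + (h/2)·(k1 + k2).
s=0.000000, y=-2.110000:
  k1 = f(0.000000, -2.110000) = 1.407500
  k2 = f(0.240000, -1.772200) = 0.970850
  y ← -2.110000 + (0.24/2)·(1.407500 + 0.970850) = -1.824598
s=0.240000, y=-1.824598:
  k1 = f(0.240000, -1.824598) = 1.036347
  k2 = f(0.480000, -1.575875) = 0.711043
  y ← -1.824598 + (0.24/2)·(1.036347 + 0.711043) = -1.614911
s=0.480000, y=-1.614911:
  k1 = f(0.480000, -1.614911) = 0.759839
  k2 = f(0.720000, -1.432550) = 0.517487
  y ← -1.614911 + (0.24/2)·(0.759839 + 0.517487) = -1.461632
y(0.72) ≈ -1.4616

-1.4616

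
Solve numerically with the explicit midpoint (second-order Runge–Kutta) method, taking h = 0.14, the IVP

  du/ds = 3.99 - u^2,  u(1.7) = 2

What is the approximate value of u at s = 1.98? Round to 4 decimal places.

1.9984

Midpoint: k1 = f(s_n, u_n); k2 = f(s_n + h/2, u_n + (h/2)·k1); u_{n+1} = u_n + h·k2.
s=1.700000, u=2.000000:
  k1 = f(1.700000, 2.000000) = -0.010000
  k2 = f(1.770000, 1.999300) = -0.007200
  u ← 2.000000 + 0.14·(-0.007200) = 1.998992
s=1.840000, u=1.998992:
  k1 = f(1.840000, 1.998992) = -0.005969
  k2 = f(1.910000, 1.998574) = -0.004299
  u ← 1.998992 + 0.14·(-0.004299) = 1.998390
u(1.98) ≈ 1.9984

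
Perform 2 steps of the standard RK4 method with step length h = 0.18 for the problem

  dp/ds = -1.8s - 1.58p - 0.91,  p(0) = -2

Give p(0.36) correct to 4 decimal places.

RK4: k1 = f(s_n, p_n); k2 = f(s_n + h/2, p_n + (h/2)·k1); k3 = f(s_n + h/2, p_n + (h/2)·k2); k4 = f(s_n + h, p_n + h·k3); p_{n+1} = p_n + (h/6)·(k1 + 2k2 + 2k3 + k4).
s=0.000000, p=-2.000000:
  k1 = f(0.000000, -2.000000) = 2.250000
  k2 = f(0.090000, -1.797500) = 1.768050
  k3 = f(0.090000, -1.840876) = 1.836583
  k4 = f(0.180000, -1.669415) = 1.403676
  p ← -2.000000 + (0.18/6)·(k1 + 2k2 + 2k3 + k4) = -1.674112
s=0.180000, p=-1.674112:
  k1 = f(0.180000, -1.674112) = 1.411097
  k2 = f(0.270000, -1.547113) = 1.048439
  k3 = f(0.270000, -1.579752) = 1.100009
  k4 = f(0.360000, -1.476110) = 0.774254
  p ← -1.674112 + (0.18/6)·(k1 + 2k2 + 2k3 + k4) = -1.479644
p(0.36) ≈ -1.4796

-1.4796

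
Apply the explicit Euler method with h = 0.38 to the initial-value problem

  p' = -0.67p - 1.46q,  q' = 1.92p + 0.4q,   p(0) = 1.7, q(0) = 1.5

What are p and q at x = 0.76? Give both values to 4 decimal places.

-1.3226, 3.7369

Euler on (p,q): p_{n+1} = p_n + h·p', q_{n+1} = q_n + h·q'.
0.000000: (1.700000, 1.500000); f=(-3.329000, 3.864000) → (0.434980, 2.968320)
0.380000: (0.434980, 2.968320); f=(-4.625184, 2.022490) → (-1.322590, 3.736866)
(p(0.76), q(0.76)) ≈ (-1.3226, 3.7369)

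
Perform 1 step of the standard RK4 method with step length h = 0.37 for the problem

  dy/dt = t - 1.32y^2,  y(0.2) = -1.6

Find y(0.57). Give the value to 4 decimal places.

RK4: k1 = f(t_n, y_n); k2 = f(t_n + h/2, y_n + (h/2)·k1); k3 = f(t_n + h/2, y_n + (h/2)·k2); k4 = f(t_n + h, y_n + h·k3); y_{n+1} = y_n + (h/6)·(k1 + 2k2 + 2k3 + k4).
t=0.200000, y=-1.600000:
  k1 = f(0.200000, -1.600000) = -3.179200
  k2 = f(0.385000, -2.188152) = -5.935172
  k3 = f(0.385000, -2.698007) = -9.223598
  k4 = f(0.570000, -5.012731) = -32.598267
  y ← -1.600000 + (0.37/6)·(k1 + 2k2 + 2k3 + k4) = -5.675859
y(0.57) ≈ -5.6759

-5.6759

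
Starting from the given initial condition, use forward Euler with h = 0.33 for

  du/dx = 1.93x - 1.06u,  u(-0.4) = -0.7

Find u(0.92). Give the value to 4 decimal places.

Euler: u_{n+1} = u_n + h·f(x_n, u_n).
x=-0.400000, u=-0.700000: f=-0.030000 → u ← -0.700000 + 0.33·(-0.030000) = -0.709900
x=-0.070000, u=-0.709900: f=0.617394 → u ← -0.709900 + 0.33·0.617394 = -0.506160
x=0.260000, u=-0.506160: f=1.038330 → u ← -0.506160 + 0.33·1.038330 = -0.163511
x=0.590000, u=-0.163511: f=1.312022 → u ← -0.163511 + 0.33·1.312022 = 0.269456
u(0.92) ≈ 0.2695

0.2695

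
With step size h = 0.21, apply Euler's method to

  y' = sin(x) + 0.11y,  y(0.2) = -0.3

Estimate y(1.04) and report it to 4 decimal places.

0.0834

Euler: y_{n+1} = y_n + h·f(x_n, y_n).
x=0.200000, y=-0.300000: f=0.165669 → y ← -0.300000 + 0.21·0.165669 = -0.265209
x=0.410000, y=-0.265209: f=0.369436 → y ← -0.265209 + 0.21·0.369436 = -0.187628
x=0.620000, y=-0.187628: f=0.560396 → y ← -0.187628 + 0.21·0.560396 = -0.069945
x=0.830000, y=-0.069945: f=0.730237 → y ← -0.069945 + 0.21·0.730237 = 0.083405
y(1.04) ≈ 0.0834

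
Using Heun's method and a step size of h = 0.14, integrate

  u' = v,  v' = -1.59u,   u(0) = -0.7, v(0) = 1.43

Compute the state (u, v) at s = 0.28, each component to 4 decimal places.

Heun on (u,v): k1 = f(s_n, state_n); k2 = f(s_n + h, state_n + h·k1); state_{n+1} = state_n + (h/2)·(k1 + k2).
0.000000: (-0.700000, 1.430000)
  k1 = (1.430000, 1.113000)
  predictor → (-0.499800, 1.585820)
  k2 = (1.585820, 0.794682)
  → (-0.488893, 1.563538)
0.140000: (-0.488893, 1.563538)
  k1 = (1.563538, 0.777339)
  predictor → (-0.269997, 1.672365)
  k2 = (1.672365, 0.429296)
  → (-0.262379, 1.648002)
(u(0.28), v(0.28)) ≈ (-0.2624, 1.6480)

-0.2624, 1.6480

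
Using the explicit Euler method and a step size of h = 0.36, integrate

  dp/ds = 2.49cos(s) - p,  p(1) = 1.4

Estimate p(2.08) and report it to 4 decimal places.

0.5522

Euler: p_{n+1} = p_n + h·f(s_n, p_n).
s=1.000000, p=1.400000: f=-0.054647 → p ← 1.400000 + 0.36·(-0.054647) = 1.380327
s=1.360000, p=1.380327: f=-0.859323 → p ← 1.380327 + 0.36·(-0.859323) = 1.070971
s=1.720000, p=1.070971: f=-1.441111 → p ← 1.070971 + 0.36·(-1.441111) = 0.552171
p(2.08) ≈ 0.5522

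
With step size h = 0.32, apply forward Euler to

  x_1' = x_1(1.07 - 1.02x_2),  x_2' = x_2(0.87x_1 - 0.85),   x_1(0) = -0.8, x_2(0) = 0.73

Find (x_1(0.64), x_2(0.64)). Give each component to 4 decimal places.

Euler on (x_1,x_2): x_1_{n+1} = x_1_n + h·x_1', x_2_{n+1} = x_2_n + h·x_2'.
0.000000: (-0.800000, 0.730000); f=(-0.260320, -1.128580) → (-0.883302, 0.368854)
0.320000: (-0.883302, 0.368854); f=(-0.612807, -0.596981) → (-1.079401, 0.177821)
(x_1(0.64), x_2(0.64)) ≈ (-1.0794, 0.1778)

-1.0794, 0.1778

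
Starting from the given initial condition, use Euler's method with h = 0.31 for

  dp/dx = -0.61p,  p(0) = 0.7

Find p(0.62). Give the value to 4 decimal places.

0.4603

Euler: p_{n+1} = p_n + h·f(x_n, p_n).
x=0.000000, p=0.700000: f=-0.427000 → p ← 0.700000 + 0.31·(-0.427000) = 0.567630
x=0.310000, p=0.567630: f=-0.346254 → p ← 0.567630 + 0.31·(-0.346254) = 0.460291
p(0.62) ≈ 0.4603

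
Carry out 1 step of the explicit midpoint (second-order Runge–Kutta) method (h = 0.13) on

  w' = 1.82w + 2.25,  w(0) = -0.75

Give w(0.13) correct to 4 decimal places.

-0.6213

Midpoint: k1 = f(t_n, w_n); k2 = f(t_n + h/2, w_n + (h/2)·k1); w_{n+1} = w_n + h·k2.
t=0.000000, w=-0.750000:
  k1 = f(0.000000, -0.750000) = 0.885000
  k2 = f(0.065000, -0.692475) = 0.989696
  w ← -0.750000 + 0.13·0.989696 = -0.621340
w(0.13) ≈ -0.6213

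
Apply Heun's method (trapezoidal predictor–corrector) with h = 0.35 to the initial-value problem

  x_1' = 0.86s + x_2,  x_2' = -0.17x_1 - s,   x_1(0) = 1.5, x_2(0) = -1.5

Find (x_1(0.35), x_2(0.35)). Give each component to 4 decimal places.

1.0121, -1.6349

Heun on (x_1,x_2): k1 = f(s_n, state_n); k2 = f(s_n + h, state_n + h·k1); state_{n+1} = state_n + (h/2)·(k1 + k2).
0.000000: (1.500000, -1.500000)
  k1 = (-1.500000, -0.255000)
  predictor → (0.975000, -1.589250)
  k2 = (-1.288250, -0.515750)
  → (1.012056, -1.634881)
(x_1(0.35), x_2(0.35)) ≈ (1.0121, -1.6349)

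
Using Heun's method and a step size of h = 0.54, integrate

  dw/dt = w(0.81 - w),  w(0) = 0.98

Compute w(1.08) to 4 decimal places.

0.8772

Heun: k1 = f(t_n, w_n); k2 = f(t_n + h, w_n + h·k1); w_{n+1} = w_n + (h/2)·(k1 + k2).
t=0.000000, w=0.980000:
  k1 = f(0.000000, 0.980000) = -0.166600
  k2 = f(0.540000, 0.890036) = -0.071235
  w ← 0.980000 + (0.54/2)·(-0.166600 + (-0.071235)) = 0.915785
t=0.540000, w=0.915785:
  k1 = f(0.540000, 0.915785) = -0.096876
  k2 = f(1.080000, 0.863472) = -0.046171
  w ← 0.915785 + (0.54/2)·(-0.096876 + (-0.046171)) = 0.877162
w(1.08) ≈ 0.8772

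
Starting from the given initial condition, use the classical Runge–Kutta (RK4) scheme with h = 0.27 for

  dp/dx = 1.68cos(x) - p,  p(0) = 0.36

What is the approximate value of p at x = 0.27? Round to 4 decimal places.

0.6672

RK4: k1 = f(x_n, p_n); k2 = f(x_n + h/2, p_n + (h/2)·k1); k3 = f(x_n + h/2, p_n + (h/2)·k2); k4 = f(x_n + h, p_n + h·k3); p_{n+1} = p_n + (h/6)·(k1 + 2k2 + 2k3 + k4).
x=0.000000, p=0.360000:
  k1 = f(0.000000, 0.360000) = 1.320000
  k2 = f(0.135000, 0.538200) = 1.126514
  k3 = f(0.135000, 0.512079) = 1.152635
  k4 = f(0.270000, 0.671211) = 0.947924
  p ← 0.360000 + (0.27/6)·(k1 + 2k2 + 2k3 + k4) = 0.667180
p(0.27) ≈ 0.6672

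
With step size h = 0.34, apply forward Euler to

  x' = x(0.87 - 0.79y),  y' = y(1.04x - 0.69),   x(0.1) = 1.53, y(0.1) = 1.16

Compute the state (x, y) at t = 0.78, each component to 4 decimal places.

1.3383, 1.9668

Euler on (x,y): x_{n+1} = x_n + h·x', y_{n+1} = y_n + h·y'.
0.100000: (1.530000, 1.160000); f=(-0.070992, 1.045392) → (1.505863, 1.515433)
0.440000: (1.505863, 1.515433); f=(-0.492707, 1.327667) → (1.338342, 1.966840)
(x(0.78), y(0.78)) ≈ (1.3383, 1.9668)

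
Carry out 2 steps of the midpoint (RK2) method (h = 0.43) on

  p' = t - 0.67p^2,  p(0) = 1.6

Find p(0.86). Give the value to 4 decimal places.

1.1710

Midpoint: k1 = f(t_n, p_n); k2 = f(t_n + h/2, p_n + (h/2)·k1); p_{n+1} = p_n + h·k2.
t=0.000000, p=1.600000:
  k1 = f(0.000000, 1.600000) = -1.715200
  k2 = f(0.215000, 1.231232) = -0.800675
  p ← 1.600000 + 0.43·(-0.800675) = 1.255710
t=0.430000, p=1.255710:
  k1 = f(0.430000, 1.255710) = -0.626461
  k2 = f(0.645000, 1.121021) = -0.196981
  p ← 1.255710 + 0.43·(-0.196981) = 1.171008
p(0.86) ≈ 1.1710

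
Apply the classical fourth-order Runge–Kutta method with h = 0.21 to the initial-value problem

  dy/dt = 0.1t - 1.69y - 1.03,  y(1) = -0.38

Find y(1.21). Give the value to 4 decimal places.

-0.4289

RK4: k1 = f(t_n, y_n); k2 = f(t_n + h/2, y_n + (h/2)·k1); k3 = f(t_n + h/2, y_n + (h/2)·k2); k4 = f(t_n + h, y_n + h·k3); y_{n+1} = y_n + (h/6)·(k1 + 2k2 + 2k3 + k4).
t=1.000000, y=-0.380000:
  k1 = f(1.000000, -0.380000) = -0.287800
  k2 = f(1.105000, -0.410219) = -0.226230
  k3 = f(1.105000, -0.403754) = -0.237156
  k4 = f(1.210000, -0.429803) = -0.182634
  y ← -0.380000 + (0.21/6)·(k1 + 2k2 + 2k3 + k4) = -0.428902
y(1.21) ≈ -0.4289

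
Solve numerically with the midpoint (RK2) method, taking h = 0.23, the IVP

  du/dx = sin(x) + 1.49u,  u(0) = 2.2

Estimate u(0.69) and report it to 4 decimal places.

6.3712

Midpoint: k1 = f(x_n, u_n); k2 = f(x_n + h/2, u_n + (h/2)·k1); u_{n+1} = u_n + h·k2.
x=0.000000, u=2.200000:
  k1 = f(0.000000, 2.200000) = 3.278000
  k2 = f(0.115000, 2.576970) = 3.954432
  u ← 2.200000 + 0.23·3.954432 = 3.109519
x=0.230000, u=3.109519:
  k1 = f(0.230000, 3.109519) = 4.861161
  k2 = f(0.345000, 3.668553) = 5.804341
  u ← 3.109519 + 0.23·5.804341 = 4.444518
x=0.460000, u=4.444518:
  k1 = f(0.460000, 4.444518) = 7.066279
  k2 = f(0.575000, 5.257140) = 8.376973
  u ← 4.444518 + 0.23·8.376973 = 6.371221
u(0.69) ≈ 6.3712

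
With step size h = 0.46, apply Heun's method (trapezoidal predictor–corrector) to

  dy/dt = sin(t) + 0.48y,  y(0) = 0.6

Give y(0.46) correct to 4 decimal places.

Heun: k1 = f(t_n, y_n); k2 = f(t_n + h, y_n + h·k1); y_{n+1} = y_n + (h/2)·(k1 + k2).
t=0.000000, y=0.600000:
  k1 = f(0.000000, 0.600000) = 0.288000
  k2 = f(0.460000, 0.732480) = 0.795539
  y ← 0.600000 + (0.46/2)·(0.288000 + 0.795539) = 0.849214
y(0.46) ≈ 0.8492

0.8492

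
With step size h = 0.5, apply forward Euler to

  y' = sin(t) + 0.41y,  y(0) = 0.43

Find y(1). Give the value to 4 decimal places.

0.8641

Euler: y_{n+1} = y_n + h·f(t_n, y_n).
t=0.000000, y=0.430000: f=0.176300 → y ← 0.430000 + 0.5·0.176300 = 0.518150
t=0.500000, y=0.518150: f=0.691867 → y ← 0.518150 + 0.5·0.691867 = 0.864084
y(1) ≈ 0.8641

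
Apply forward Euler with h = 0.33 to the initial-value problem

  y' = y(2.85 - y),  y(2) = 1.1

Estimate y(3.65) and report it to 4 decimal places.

2.8494

Euler: y_{n+1} = y_n + h·f(s_n, y_n).
s=2.000000, y=1.100000: f=1.925000 → y ← 1.100000 + 0.33·1.925000 = 1.735250
s=2.330000, y=1.735250: f=1.934370 → y ← 1.735250 + 0.33·1.934370 = 2.373592
s=2.660000, y=2.373592: f=1.130798 → y ← 2.373592 + 0.33·1.130798 = 2.746755
s=2.990000, y=2.746755: f=0.283588 → y ← 2.746755 + 0.33·0.283588 = 2.840339
s=3.320000, y=2.840339: f=0.027440 → y ← 2.840339 + 0.33·0.027440 = 2.849394
y(3.65) ≈ 2.8494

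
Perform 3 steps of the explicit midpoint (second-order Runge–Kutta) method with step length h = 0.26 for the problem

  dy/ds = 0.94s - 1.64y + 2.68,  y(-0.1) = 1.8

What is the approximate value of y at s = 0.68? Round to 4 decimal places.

1.8424

Midpoint: k1 = f(s_n, y_n); k2 = f(s_n + h/2, y_n + (h/2)·k1); y_{n+1} = y_n + h·k2.
s=-0.100000, y=1.800000:
  k1 = f(-0.100000, 1.800000) = -0.366000
  k2 = f(0.030000, 1.752420) = -0.165769
  y ← 1.800000 + 0.26·(-0.165769) = 1.756900
s=0.160000, y=1.756900:
  k1 = f(0.160000, 1.756900) = -0.050916
  k2 = f(0.290000, 1.750281) = 0.082139
  y ← 1.756900 + 0.26·0.082139 = 1.778256
s=0.420000, y=1.778256:
  k1 = f(0.420000, 1.778256) = 0.158460
  k2 = f(0.550000, 1.798856) = 0.246876
  y ← 1.778256 + 0.26·0.246876 = 1.842444
y(0.68) ≈ 1.8424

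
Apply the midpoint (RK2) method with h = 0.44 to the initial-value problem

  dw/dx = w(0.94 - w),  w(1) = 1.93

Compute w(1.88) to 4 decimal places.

1.3136

Midpoint: k1 = f(x_n, w_n); k2 = f(x_n + h/2, w_n + (h/2)·k1); w_{n+1} = w_n + h·k2.
x=1.000000, w=1.930000:
  k1 = f(1.000000, 1.930000) = -1.910700
  k2 = f(1.220000, 1.509646) = -0.859964
  w ← 1.930000 + 0.44·(-0.859964) = 1.551616
x=1.440000, w=1.551616:
  k1 = f(1.440000, 1.551616) = -0.948993
  k2 = f(1.660000, 1.342837) = -0.540945
  w ← 1.551616 + 0.44·(-0.540945) = 1.313600
w(1.88) ≈ 1.3136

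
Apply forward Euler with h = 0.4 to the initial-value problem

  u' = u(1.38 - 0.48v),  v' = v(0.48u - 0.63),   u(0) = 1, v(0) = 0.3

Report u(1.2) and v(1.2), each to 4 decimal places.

Euler on (u,v): u_{n+1} = u_n + h·u', v_{n+1} = v_n + h·v'.
0.000000: (1.000000, 0.300000); f=(1.236000, -0.045000) → (1.494400, 0.282000)
0.400000: (1.494400, 0.282000); f=(1.859990, 0.024622) → (2.238396, 0.291849)
0.800000: (2.238396, 0.291849); f=(2.775415, 0.129706) → (3.348562, 0.343731)
(u(1.2), v(1.2)) ≈ (3.3486, 0.3437)

3.3486, 0.3437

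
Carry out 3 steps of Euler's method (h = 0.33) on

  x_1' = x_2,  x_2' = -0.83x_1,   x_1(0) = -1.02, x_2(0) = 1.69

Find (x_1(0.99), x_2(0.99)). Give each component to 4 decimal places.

0.8793, 2.0446

Euler on (x_1,x_2): x_1_{n+1} = x_1_n + h·x_1', x_2_{n+1} = x_2_n + h·x_2'.
0.000000: (-1.020000, 1.690000); f=(1.690000, 0.846600) → (-0.462300, 1.969378)
0.330000: (-0.462300, 1.969378); f=(1.969378, 0.383709) → (0.187595, 2.096002)
0.660000: (0.187595, 2.096002); f=(2.096002, -0.155704) → (0.879275, 2.044620)
(x_1(0.99), x_2(0.99)) ≈ (0.8793, 2.0446)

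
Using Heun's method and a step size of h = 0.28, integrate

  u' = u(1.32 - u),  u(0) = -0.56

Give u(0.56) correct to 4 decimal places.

-1.9237

Heun: k1 = f(s_n, u_n); k2 = f(s_n + h, u_n + h·k1); u_{n+1} = u_n + (h/2)·(k1 + k2).
s=0.000000, u=-0.560000:
  k1 = f(0.000000, -0.560000) = -1.052800
  k2 = f(0.280000, -0.854784) = -1.858971
  u ← -0.560000 + (0.28/2)·(-1.052800 + (-1.858971)) = -0.967648
s=0.280000, u=-0.967648:
  k1 = f(0.280000, -0.967648) = -2.213638
  k2 = f(0.560000, -1.587466) = -4.615505
  u ← -0.967648 + (0.28/2)·(-2.213638 + (-4.615505)) = -1.923728
u(0.56) ≈ -1.9237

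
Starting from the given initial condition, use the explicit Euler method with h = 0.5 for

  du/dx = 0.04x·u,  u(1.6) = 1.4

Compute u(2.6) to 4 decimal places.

1.5055

Euler: u_{n+1} = u_n + h·f(x_n, u_n).
x=1.600000, u=1.400000: f=0.089600 → u ← 1.400000 + 0.5·0.089600 = 1.444800
x=2.100000, u=1.444800: f=0.121363 → u ← 1.444800 + 0.5·0.121363 = 1.505482
u(2.6) ≈ 1.5055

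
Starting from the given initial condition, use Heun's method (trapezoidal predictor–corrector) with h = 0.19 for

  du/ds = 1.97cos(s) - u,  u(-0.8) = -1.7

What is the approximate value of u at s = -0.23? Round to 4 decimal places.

Heun: k1 = f(s_n, u_n); k2 = f(s_n + h, u_n + h·k1); u_{n+1} = u_n + (h/2)·(k1 + k2).
s=-0.800000, u=-1.700000:
  k1 = f(-0.800000, -1.700000) = 3.072512
  k2 = f(-0.610000, -1.116223) = 2.730929
  u ← -1.700000 + (0.19/2)·(3.072512 + 2.730929) = -1.148673
s=-0.610000, u=-1.148673:
  k1 = f(-0.610000, -1.148673) = 2.763380
  k2 = f(-0.420000, -0.623631) = 2.422416
  u ← -1.148673 + (0.19/2)·(2.763380 + 2.422416) = -0.656022
s=-0.420000, u=-0.656022:
  k1 = f(-0.420000, -0.656022) = 2.454808
  k2 = f(-0.230000, -0.189609) = 2.107732
  u ← -0.656022 + (0.19/2)·(2.454808 + 2.107732) = -0.222581
u(-0.23) ≈ -0.2226

-0.2226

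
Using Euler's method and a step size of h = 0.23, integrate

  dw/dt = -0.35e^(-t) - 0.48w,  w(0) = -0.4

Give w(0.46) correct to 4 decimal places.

Euler: w_{n+1} = w_n + h·f(t_n, w_n).
t=0.000000, w=-0.400000: f=-0.158000 → w ← -0.400000 + 0.23·(-0.158000) = -0.436340
t=0.230000, w=-0.436340: f=-0.068644 → w ← -0.436340 + 0.23·(-0.068644) = -0.452128
w(0.46) ≈ -0.4521

-0.4521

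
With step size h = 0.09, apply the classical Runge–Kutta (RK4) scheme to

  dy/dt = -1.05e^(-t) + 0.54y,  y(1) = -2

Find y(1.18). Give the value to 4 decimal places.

-2.2711

RK4: k1 = f(t_n, y_n); k2 = f(t_n + h/2, y_n + (h/2)·k1); k3 = f(t_n + h/2, y_n + (h/2)·k2); k4 = f(t_n + h, y_n + h·k3); y_{n+1} = y_n + (h/6)·(k1 + 2k2 + 2k3 + k4).
t=1.000000, y=-2.000000:
  k1 = f(1.000000, -2.000000) = -1.466273
  k2 = f(1.045000, -2.065982) = -1.484907
  k3 = f(1.045000, -2.066821) = -1.485360
  k4 = f(1.090000, -2.133682) = -1.505216
  y ← -2.000000 + (0.09/6)·(k1 + 2k2 + 2k3 + k4) = -2.133680
t=1.090000, y=-2.133680:
  k1 = f(1.090000, -2.133680) = -1.505215
  k2 = f(1.135000, -2.201415) = -1.526257
  k3 = f(1.135000, -2.202362) = -1.526769
  k4 = f(1.180000, -2.271090) = -1.549031
  y ← -2.133680 + (0.09/6)·(k1 + 2k2 + 2k3 + k4) = -2.271085
y(1.18) ≈ -2.2711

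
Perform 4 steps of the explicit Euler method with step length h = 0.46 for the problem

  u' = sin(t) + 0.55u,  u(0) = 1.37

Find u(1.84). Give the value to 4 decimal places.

Euler: u_{n+1} = u_n + h·f(t_n, u_n).
t=0.000000, u=1.370000: f=0.753500 → u ← 1.370000 + 0.46·0.753500 = 1.716610
t=0.460000, u=1.716610: f=1.388084 → u ← 1.716610 + 0.46·1.388084 = 2.355128
t=0.920000, u=2.355128: f=2.090922 → u ← 2.355128 + 0.46·2.090922 = 3.316953
t=1.380000, u=3.316953: f=2.806178 → u ← 3.316953 + 0.46·2.806178 = 4.607794
u(1.84) ≈ 4.6078

4.6078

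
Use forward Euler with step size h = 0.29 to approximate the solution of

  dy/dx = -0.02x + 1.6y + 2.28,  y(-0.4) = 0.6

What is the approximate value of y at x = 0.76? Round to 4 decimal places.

7.8817

Euler: y_{n+1} = y_n + h·f(x_n, y_n).
x=-0.400000, y=0.600000: f=3.248000 → y ← 0.600000 + 0.29·3.248000 = 1.541920
x=-0.110000, y=1.541920: f=4.749272 → y ← 1.541920 + 0.29·4.749272 = 2.919209
x=0.180000, y=2.919209: f=6.947134 → y ← 2.919209 + 0.29·6.947134 = 4.933878
x=0.470000, y=4.933878: f=10.164804 → y ← 4.933878 + 0.29·10.164804 = 7.881671
y(0.76) ≈ 7.8817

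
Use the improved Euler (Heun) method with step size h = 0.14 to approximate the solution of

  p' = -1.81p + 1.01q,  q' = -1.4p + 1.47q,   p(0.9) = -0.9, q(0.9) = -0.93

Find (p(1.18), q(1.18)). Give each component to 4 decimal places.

Heun on (p,q): k1 = f(t_n, state_n); k2 = f(t_n + h, state_n + h·k1); state_{n+1} = state_n + (h/2)·(k1 + k2).
0.900000: (-0.900000, -0.930000)
  k1 = (0.689700, -0.107100)
  predictor → (-0.803442, -0.944994)
  k2 = (0.499786, -0.264322)
  → (-0.816736, -0.956000)
1.040000: (-0.816736, -0.956000)
  k1 = (0.512733, -0.261889)
  predictor → (-0.744953, -0.992664)
  k2 = (0.345775, -0.416281)
  → (-0.756640, -1.003471)
(p(1.18), q(1.18)) ≈ (-0.7566, -1.0035)

-0.7566, -1.0035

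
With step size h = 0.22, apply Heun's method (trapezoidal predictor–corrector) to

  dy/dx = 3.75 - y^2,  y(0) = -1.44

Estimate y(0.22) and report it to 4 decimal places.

Heun: k1 = f(x_n, y_n); k2 = f(x_n + h, y_n + h·k1); y_{n+1} = y_n + (h/2)·(k1 + k2).
x=0.000000, y=-1.440000:
  k1 = f(0.000000, -1.440000) = 1.676400
  k2 = f(0.220000, -1.071192) = 2.602548
  y ← -1.440000 + (0.22/2)·(1.676400 + 2.602548) = -0.969316
y(0.22) ≈ -0.9693

-0.9693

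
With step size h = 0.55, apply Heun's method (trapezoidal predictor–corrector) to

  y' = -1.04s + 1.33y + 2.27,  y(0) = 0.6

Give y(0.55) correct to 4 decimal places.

2.7473

Heun: k1 = f(s_n, y_n); k2 = f(s_n + h, y_n + h·k1); y_{n+1} = y_n + (h/2)·(k1 + k2).
s=0.000000, y=0.600000:
  k1 = f(0.000000, 0.600000) = 3.068000
  k2 = f(0.550000, 2.287400) = 4.740242
  y ← 0.600000 + (0.55/2)·(3.068000 + 4.740242) = 2.747267
y(0.55) ≈ 2.7473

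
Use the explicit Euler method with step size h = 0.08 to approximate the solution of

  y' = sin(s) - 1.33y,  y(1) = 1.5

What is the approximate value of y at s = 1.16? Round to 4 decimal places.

1.3285

Euler: y_{n+1} = y_n + h·f(s_n, y_n).
s=1.000000, y=1.500000: f=-1.153529 → y ← 1.500000 + 0.08·(-1.153529) = 1.407718
s=1.080000, y=1.407718: f=-0.990307 → y ← 1.407718 + 0.08·(-0.990307) = 1.328493
y(1.16) ≈ 1.3285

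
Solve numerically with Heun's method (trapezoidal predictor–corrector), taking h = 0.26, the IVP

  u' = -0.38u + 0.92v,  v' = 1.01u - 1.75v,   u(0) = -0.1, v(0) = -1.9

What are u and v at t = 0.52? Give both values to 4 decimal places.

-0.6227, -0.9715

Heun on (u,v): k1 = f(t_n, state_n); k2 = f(t_n + h, state_n + h·k1); state_{n+1} = state_n + (h/2)·(k1 + k2).
0.000000: (-0.100000, -1.900000)
  k1 = (-1.710000, 3.224000)
  predictor → (-0.544600, -1.061760)
  k2 = (-0.769871, 1.308034)
  → (-0.422383, -1.310836)
0.260000: (-0.422383, -1.310836)
  k1 = (-1.045463, 1.867355)
  predictor → (-0.694204, -0.825323)
  k2 = (-0.495500, 0.743170)
  → (-0.622708, -0.971467)
(u(0.52), v(0.52)) ≈ (-0.6227, -0.9715)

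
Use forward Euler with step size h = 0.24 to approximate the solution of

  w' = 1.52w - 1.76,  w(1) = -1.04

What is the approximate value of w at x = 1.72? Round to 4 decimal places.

Euler: w_{n+1} = w_n + h·f(x_n, w_n).
x=1.000000, w=-1.040000: f=-3.340800 → w ← -1.040000 + 0.24·(-3.340800) = -1.841792
x=1.240000, w=-1.841792: f=-4.559524 → w ← -1.841792 + 0.24·(-4.559524) = -2.936078
x=1.480000, w=-2.936078: f=-6.222838 → w ← -2.936078 + 0.24·(-6.222838) = -4.429559
w(1.72) ≈ -4.4296

-4.4296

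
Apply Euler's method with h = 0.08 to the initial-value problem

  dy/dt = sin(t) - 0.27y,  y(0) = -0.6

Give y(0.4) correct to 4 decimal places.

Euler: y_{n+1} = y_n + h·f(t_n, y_n).
t=0.000000, y=-0.600000: f=0.162000 → y ← -0.600000 + 0.08·0.162000 = -0.587040
t=0.080000, y=-0.587040: f=0.238415 → y ← -0.587040 + 0.08·0.238415 = -0.567967
t=0.160000, y=-0.567967: f=0.312669 → y ← -0.567967 + 0.08·0.312669 = -0.542953
t=0.240000, y=-0.542953: f=0.384300 → y ← -0.542953 + 0.08·0.384300 = -0.512209
t=0.320000, y=-0.512209: f=0.452863 → y ← -0.512209 + 0.08·0.452863 = -0.475980
y(0.4) ≈ -0.4760

-0.4760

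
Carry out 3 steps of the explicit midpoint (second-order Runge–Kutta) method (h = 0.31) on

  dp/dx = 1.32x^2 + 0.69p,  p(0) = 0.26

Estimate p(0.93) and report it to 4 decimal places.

0.8841

Midpoint: k1 = f(x_n, p_n); k2 = f(x_n + h/2, p_n + (h/2)·k1); p_{n+1} = p_n + h·k2.
x=0.000000, p=0.260000:
  k1 = f(0.000000, 0.260000) = 0.179400
  k2 = f(0.155000, 0.287807) = 0.230300
  p ← 0.260000 + 0.31·0.230300 = 0.331393
x=0.310000, p=0.331393:
  k1 = f(0.310000, 0.331393) = 0.355513
  k2 = f(0.465000, 0.386497) = 0.552100
  p ← 0.331393 + 0.31·0.552100 = 0.502544
x=0.620000, p=0.502544:
  k1 = f(0.620000, 0.502544) = 0.854163
  k2 = f(0.775000, 0.634939) = 1.230933
  p ← 0.502544 + 0.31·1.230933 = 0.884133
p(0.93) ≈ 0.8841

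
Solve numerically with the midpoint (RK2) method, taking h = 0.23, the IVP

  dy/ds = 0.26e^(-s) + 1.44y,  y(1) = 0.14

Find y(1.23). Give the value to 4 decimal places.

Midpoint: k1 = f(s_n, y_n); k2 = f(s_n + h/2, y_n + (h/2)·k1); y_{n+1} = y_n + h·k2.
s=1.000000, y=0.140000:
  k1 = f(1.000000, 0.140000) = 0.297249
  k2 = f(1.115000, 0.174184) = 0.336082
  y ← 0.140000 + 0.23·0.336082 = 0.217299
y(1.23) ≈ 0.2173

0.2173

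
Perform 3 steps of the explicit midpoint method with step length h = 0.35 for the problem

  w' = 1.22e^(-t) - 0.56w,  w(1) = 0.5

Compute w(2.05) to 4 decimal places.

0.4833

Midpoint: k1 = f(t_n, w_n); k2 = f(t_n + h/2, w_n + (h/2)·k1); w_{n+1} = w_n + h·k2.
t=1.000000, w=0.500000:
  k1 = f(1.000000, 0.500000) = 0.168813
  k2 = f(1.175000, 0.529542) = 0.080215
  w ← 0.500000 + 0.35·0.080215 = 0.528075
t=1.350000, w=0.528075:
  k1 = f(1.350000, 0.528075) = 0.020551
  k2 = f(1.525000, 0.531672) = -0.032239
  w ← 0.528075 + 0.35·(-0.032239) = 0.516792
t=1.700000, w=0.516792:
  k1 = f(1.700000, 0.516792) = -0.066530
  k2 = f(1.875000, 0.505149) = -0.095791
  w ← 0.516792 + 0.35·(-0.095791) = 0.483265
w(2.05) ≈ 0.4833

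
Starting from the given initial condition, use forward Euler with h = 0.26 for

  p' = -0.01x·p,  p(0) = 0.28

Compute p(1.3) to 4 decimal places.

0.2781

Euler: p_{n+1} = p_n + h·f(x_n, p_n).
x=0.000000, p=0.280000: f=0.000000 → p ← 0.280000 + 0.26·0.000000 = 0.280000
x=0.260000, p=0.280000: f=-0.000728 → p ← 0.280000 + 0.26·(-0.000728) = 0.279811
x=0.520000, p=0.279811: f=-0.001455 → p ← 0.279811 + 0.26·(-0.001455) = 0.279432
x=0.780000, p=0.279432: f=-0.002180 → p ← 0.279432 + 0.26·(-0.002180) = 0.278866
x=1.040000, p=0.278866: f=-0.002900 → p ← 0.278866 + 0.26·(-0.002900) = 0.278112
p(1.3) ≈ 0.2781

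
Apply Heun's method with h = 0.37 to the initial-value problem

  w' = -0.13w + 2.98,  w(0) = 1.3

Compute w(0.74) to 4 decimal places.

3.2825

Heun: k1 = f(x_n, w_n); k2 = f(x_n + h, w_n + h·k1); w_{n+1} = w_n + (h/2)·(k1 + k2).
x=0.000000, w=1.300000:
  k1 = f(0.000000, 1.300000) = 2.811000
  k2 = f(0.370000, 2.340070) = 2.675791
  w ← 1.300000 + (0.37/2)·(2.811000 + 2.675791) = 2.315056
x=0.370000, w=2.315056:
  k1 = f(0.370000, 2.315056) = 2.679043
  k2 = f(0.740000, 3.306302) = 2.550181
  w ← 2.315056 + (0.37/2)·(2.679043 + 2.550181) = 3.282463
w(0.74) ≈ 3.2825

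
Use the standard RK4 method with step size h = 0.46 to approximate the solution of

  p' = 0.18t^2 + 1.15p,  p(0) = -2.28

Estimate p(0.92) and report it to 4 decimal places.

RK4: k1 = f(t_n, p_n); k2 = f(t_n + h/2, p_n + (h/2)·k1); k3 = f(t_n + h/2, p_n + (h/2)·k2); k4 = f(t_n + h, p_n + h·k3); p_{n+1} = p_n + (h/6)·(k1 + 2k2 + 2k3 + k4).
t=0.000000, p=-2.280000:
  k1 = f(0.000000, -2.280000) = -2.622000
  k2 = f(0.230000, -2.883060) = -3.305997
  k3 = f(0.230000, -3.040379) = -3.486914
  k4 = f(0.460000, -3.883981) = -4.428490
  p ← -2.280000 + (0.46/6)·(k1 + 2k2 + 2k3 + k4) = -3.862117
t=0.460000, p=-3.862117:
  k1 = f(0.460000, -3.862117) = -4.403347
  k2 = f(0.690000, -4.874887) = -5.520422
  k3 = f(0.690000, -5.131814) = -5.815888
  k4 = f(0.920000, -6.537426) = -7.365688
  p ← -3.862117 + (0.46/6)·(k1 + 2k2 + 2k3 + k4) = -6.502644
p(0.92) ≈ -6.5026

-6.5026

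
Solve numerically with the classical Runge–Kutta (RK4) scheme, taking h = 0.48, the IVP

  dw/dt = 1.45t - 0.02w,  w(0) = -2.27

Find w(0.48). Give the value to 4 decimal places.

-2.0818

RK4: k1 = f(t_n, w_n); k2 = f(t_n + h/2, w_n + (h/2)·k1); k3 = f(t_n + h/2, w_n + (h/2)·k2); k4 = f(t_n + h, w_n + h·k3); w_{n+1} = w_n + (h/6)·(k1 + 2k2 + 2k3 + k4).
t=0.000000, w=-2.270000:
  k1 = f(0.000000, -2.270000) = 0.045400
  k2 = f(0.240000, -2.259104) = 0.393182
  k3 = f(0.240000, -2.175636) = 0.391513
  k4 = f(0.480000, -2.082074) = 0.737641
  w ← -2.270000 + (0.48/6)·(k1 + 2k2 + 2k3 + k4) = -2.081806
w(0.48) ≈ -2.0818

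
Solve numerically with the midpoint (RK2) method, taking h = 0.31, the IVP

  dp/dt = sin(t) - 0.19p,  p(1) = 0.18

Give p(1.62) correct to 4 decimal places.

Midpoint: k1 = f(t_n, p_n); k2 = f(t_n + h/2, p_n + (h/2)·k1); p_{n+1} = p_n + h·k2.
t=1.000000, p=0.180000:
  k1 = f(1.000000, 0.180000) = 0.807271
  k2 = f(1.155000, 0.305127) = 0.856821
  p ← 0.180000 + 0.31·0.856821 = 0.445614
t=1.310000, p=0.445614:
  k1 = f(1.310000, 0.445614) = 0.881518
  k2 = f(1.465000, 0.582250) = 0.883781
  p ← 0.445614 + 0.31·0.883781 = 0.719587
p(1.62) ≈ 0.7196

0.7196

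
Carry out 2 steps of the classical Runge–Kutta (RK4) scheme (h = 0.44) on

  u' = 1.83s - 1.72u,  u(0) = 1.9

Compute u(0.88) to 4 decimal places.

RK4: k1 = f(s_n, u_n); k2 = f(s_n + h/2, u_n + (h/2)·k1); k3 = f(s_n + h/2, u_n + (h/2)·k2); k4 = f(s_n + h, u_n + h·k3); u_{n+1} = u_n + (h/6)·(k1 + 2k2 + 2k3 + k4).
s=0.000000, u=1.900000:
  k1 = f(0.000000, 1.900000) = -3.268000
  k2 = f(0.220000, 1.181040) = -1.628789
  k3 = f(0.220000, 1.541666) = -2.249066
  k4 = f(0.440000, 0.910411) = -0.760707
  u ← 1.900000 + (0.44/6)·(k1 + 2k2 + 2k3 + k4) = 1.035809
s=0.440000, u=1.035809:
  k1 = f(0.440000, 1.035809) = -0.976392
  k2 = f(0.660000, 0.821003) = -0.204325
  k3 = f(0.660000, 0.990858) = -0.496475
  k4 = f(0.880000, 0.817360) = 0.204540
  u ← 1.035809 + (0.44/6)·(k1 + 2k2 + 2k3 + k4) = 0.876423
u(0.88) ≈ 0.8764

0.8764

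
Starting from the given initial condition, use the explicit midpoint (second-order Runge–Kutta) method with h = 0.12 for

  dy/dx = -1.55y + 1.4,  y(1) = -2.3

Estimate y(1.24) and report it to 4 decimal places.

-1.3104

Midpoint: k1 = f(x_n, y_n); k2 = f(x_n + h/2, y_n + (h/2)·k1); y_{n+1} = y_n + h·k2.
x=1.000000, y=-2.300000:
  k1 = f(1.000000, -2.300000) = 4.965000
  k2 = f(1.060000, -2.002100) = 4.503255
  y ← -2.300000 + 0.12·4.503255 = -1.759609
x=1.120000, y=-1.759609:
  k1 = f(1.120000, -1.759609) = 4.127395
  k2 = f(1.180000, -1.511966) = 3.743547
  y ← -1.759609 + 0.12·3.743547 = -1.310384
y(1.24) ≈ -1.3104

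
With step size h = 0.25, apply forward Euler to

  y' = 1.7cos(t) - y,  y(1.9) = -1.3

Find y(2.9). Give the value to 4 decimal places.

-1.2099

Euler: y_{n+1} = y_n + h·f(t_n, y_n).
t=1.900000, y=-1.300000: f=0.750408 → y ← -1.300000 + 0.25·0.750408 = -1.112398
t=2.150000, y=-1.112398: f=0.181890 → y ← -1.112398 + 0.25·0.181890 = -1.066926
t=2.400000, y=-1.066926: f=-0.186644 → y ← -1.066926 + 0.25·(-0.186644) = -1.113586
t=2.650000, y=-1.113586: f=-0.385103 → y ← -1.113586 + 0.25·(-0.385103) = -1.209862
y(2.9) ≈ -1.2099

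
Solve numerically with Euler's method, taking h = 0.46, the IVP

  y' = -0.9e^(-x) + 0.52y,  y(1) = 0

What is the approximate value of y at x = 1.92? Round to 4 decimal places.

-0.2849

Euler: y_{n+1} = y_n + h·f(x_n, y_n).
x=1.000000, y=0.000000: f=-0.331091 → y ← 0.000000 + 0.46·(-0.331091) = -0.152302
x=1.460000, y=-0.152302: f=-0.288210 → y ← -0.152302 + 0.46·(-0.288210) = -0.284879
y(1.92) ≈ -0.2849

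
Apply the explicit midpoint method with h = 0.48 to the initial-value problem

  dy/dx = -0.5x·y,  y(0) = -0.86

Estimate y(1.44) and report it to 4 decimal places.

Midpoint: k1 = f(x_n, y_n); k2 = f(x_n + h/2, y_n + (h/2)·k1); y_{n+1} = y_n + h·k2.
x=0.000000, y=-0.860000:
  k1 = f(0.000000, -0.860000) = 0.000000
  k2 = f(0.240000, -0.860000) = 0.103200
  y ← -0.860000 + 0.48·0.103200 = -0.810464
x=0.480000, y=-0.810464:
  k1 = f(0.480000, -0.810464) = 0.194511
  k2 = f(0.720000, -0.763781) = 0.274961
  y ← -0.810464 + 0.48·0.274961 = -0.678483
x=0.960000, y=-0.678483:
  k1 = f(0.960000, -0.678483) = 0.325672
  k2 = f(1.200000, -0.600321) = 0.360193
  y ← -0.678483 + 0.48·0.360193 = -0.505590
y(1.44) ≈ -0.5056

-0.5056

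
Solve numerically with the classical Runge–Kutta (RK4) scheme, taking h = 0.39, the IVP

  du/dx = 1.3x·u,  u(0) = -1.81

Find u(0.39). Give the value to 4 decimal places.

-1.9981

RK4: k1 = f(x_n, u_n); k2 = f(x_n + h/2, u_n + (h/2)·k1); k3 = f(x_n + h/2, u_n + (h/2)·k2); k4 = f(x_n + h, u_n + h·k3); u_{n+1} = u_n + (h/6)·(k1 + 2k2 + 2k3 + k4).
x=0.000000, u=-1.810000:
  k1 = f(0.000000, -1.810000) = 0.000000
  k2 = f(0.195000, -1.810000) = -0.458835
  k3 = f(0.195000, -1.899473) = -0.481516
  k4 = f(0.390000, -1.997791) = -1.012880
  u ← -1.810000 + (0.39/6)·(k1 + 2k2 + 2k3 + k4) = -1.998083
u(0.39) ≈ -1.9981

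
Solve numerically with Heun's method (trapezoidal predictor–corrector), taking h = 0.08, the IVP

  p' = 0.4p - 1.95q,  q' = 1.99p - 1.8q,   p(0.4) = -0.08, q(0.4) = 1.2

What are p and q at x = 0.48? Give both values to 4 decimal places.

Heun on (p,q): k1 = f(x_n, state_n); k2 = f(x_n + h, state_n + h·k1); state_{n+1} = state_n + (h/2)·(k1 + k2).
0.400000: (-0.080000, 1.200000)
  k1 = (-2.372000, -2.319200)
  predictor → (-0.269760, 1.014464)
  k2 = (-2.086109, -2.362858)
  → (-0.258324, 1.012718)
(p(0.48), q(0.48)) ≈ (-0.2583, 1.0127)

-0.2583, 1.0127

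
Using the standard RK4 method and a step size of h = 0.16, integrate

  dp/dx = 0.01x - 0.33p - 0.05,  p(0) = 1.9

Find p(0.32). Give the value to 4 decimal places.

RK4: k1 = f(x_n, p_n); k2 = f(x_n + h/2, p_n + (h/2)·k1); k3 = f(x_n + h/2, p_n + (h/2)·k2); k4 = f(x_n + h, p_n + h·k3); p_{n+1} = p_n + (h/6)·(k1 + 2k2 + 2k3 + k4).
x=0.000000, p=1.900000:
  k1 = f(0.000000, 1.900000) = -0.677000
  k2 = f(0.080000, 1.845840) = -0.658327
  k3 = f(0.080000, 1.847334) = -0.658820
  k4 = f(0.160000, 1.794589) = -0.640614
  p ← 1.900000 + (0.16/6)·(k1 + 2k2 + 2k3 + k4) = 1.794616
x=0.160000, p=1.794616:
  k1 = f(0.160000, 1.794616) = -0.640623
  k2 = f(0.240000, 1.743366) = -0.622911
  k3 = f(0.240000, 1.744783) = -0.623378
  k4 = f(0.320000, 1.694875) = -0.606109
  p ← 1.794616 + (0.16/6)·(k1 + 2k2 + 2k3 + k4) = 1.694901
p(0.32) ≈ 1.6949

1.6949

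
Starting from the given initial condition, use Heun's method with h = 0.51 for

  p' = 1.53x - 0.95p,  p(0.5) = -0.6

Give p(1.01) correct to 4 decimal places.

Heun: k1 = f(x_n, p_n); k2 = f(x_n + h, p_n + h·k1); p_{n+1} = p_n + (h/2)·(k1 + k2).
x=0.500000, p=-0.600000:
  k1 = f(0.500000, -0.600000) = 1.335000
  k2 = f(1.010000, 0.080850) = 1.468493
  p ← -0.600000 + (0.51/2)·(1.335000 + 1.468493) = 0.114891
p(1.01) ≈ 0.1149

0.1149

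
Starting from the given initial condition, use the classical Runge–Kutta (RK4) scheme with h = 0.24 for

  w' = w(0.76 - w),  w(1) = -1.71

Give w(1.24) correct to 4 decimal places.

-3.7096

RK4: k1 = f(x_n, w_n); k2 = f(x_n + h/2, w_n + (h/2)·k1); k3 = f(x_n + h/2, w_n + (h/2)·k2); k4 = f(x_n + h, w_n + h·k3); w_{n+1} = w_n + (h/6)·(k1 + 2k2 + 2k3 + k4).
x=1.000000, w=-1.710000:
  k1 = f(1.000000, -1.710000) = -4.223700
  k2 = f(1.120000, -2.216844) = -6.599199
  k3 = f(1.120000, -2.501904) = -8.160970
  k4 = f(1.240000, -3.668633) = -16.247027
  w ← -1.710000 + (0.24/6)·(k1 + 2k2 + 2k3 + k4) = -3.709643
w(1.24) ≈ -3.7096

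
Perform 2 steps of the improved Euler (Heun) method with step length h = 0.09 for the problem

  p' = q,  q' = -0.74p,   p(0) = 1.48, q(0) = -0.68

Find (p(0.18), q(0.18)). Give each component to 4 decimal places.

Heun on (p,q): k1 = f(t_n, state_n); k2 = f(t_n + h, state_n + h·k1); state_{n+1} = state_n + (h/2)·(k1 + k2).
0.000000: (1.480000, -0.680000)
  k1 = (-0.680000, -1.095200)
  predictor → (1.418800, -0.778568)
  k2 = (-0.778568, -1.049912)
  → (1.414364, -0.776530)
0.090000: (1.414364, -0.776530)
  k1 = (-0.776530, -1.046630)
  predictor → (1.344477, -0.870727)
  k2 = (-0.870727, -0.994913)
  → (1.340238, -0.868399)
(p(0.18), q(0.18)) ≈ (1.3402, -0.8684)

1.3402, -0.8684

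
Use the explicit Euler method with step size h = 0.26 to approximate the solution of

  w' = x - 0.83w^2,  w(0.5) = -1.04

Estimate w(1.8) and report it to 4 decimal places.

Euler: w_{n+1} = w_n + h·f(x_n, w_n).
x=0.500000, w=-1.040000: f=-0.397728 → w ← -1.040000 + 0.26·(-0.397728) = -1.143409
x=0.760000, w=-1.143409: f=-0.325129 → w ← -1.143409 + 0.26·(-0.325129) = -1.227943
x=1.020000, w=-1.227943: f=-0.231510 → w ← -1.227943 + 0.26·(-0.231510) = -1.288136
x=1.280000, w=-1.288136: f=-0.097213 → w ← -1.288136 + 0.26·(-0.097213) = -1.313411
x=1.540000, w=-1.313411: f=0.108210 → w ← -1.313411 + 0.26·0.108210 = -1.285277
w(1.8) ≈ -1.2853

-1.2853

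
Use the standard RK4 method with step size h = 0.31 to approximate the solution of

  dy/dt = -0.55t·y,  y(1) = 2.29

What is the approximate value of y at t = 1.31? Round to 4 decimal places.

1.8807

RK4: k1 = f(t_n, y_n); k2 = f(t_n + h/2, y_n + (h/2)·k1); k3 = f(t_n + h/2, y_n + (h/2)·k2); k4 = f(t_n + h, y_n + h·k3); y_{n+1} = y_n + (h/6)·(k1 + 2k2 + 2k3 + k4).
t=1.000000, y=2.290000:
  k1 = f(1.000000, 2.290000) = -1.259500
  k2 = f(1.155000, 2.094778) = -1.330707
  k3 = f(1.155000, 2.083740) = -1.323696
  k4 = f(1.310000, 1.879654) = -1.354291
  y ← 2.290000 + (0.31/6)·(k1 + 2k2 + 2k3 + k4) = 1.880666
y(1.31) ≈ 1.8807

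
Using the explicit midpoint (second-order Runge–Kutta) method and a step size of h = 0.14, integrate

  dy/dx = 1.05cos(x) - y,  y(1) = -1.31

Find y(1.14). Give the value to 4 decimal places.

-1.0744

Midpoint: k1 = f(x_n, y_n); k2 = f(x_n + h/2, y_n + (h/2)·k1); y_{n+1} = y_n + h·k2.
x=1.000000, y=-1.310000:
  k1 = f(1.000000, -1.310000) = 1.877317
  k2 = f(1.070000, -1.178588) = 1.682718
  y ← -1.310000 + 0.14·1.682718 = -1.074419
y(1.14) ≈ -1.0744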